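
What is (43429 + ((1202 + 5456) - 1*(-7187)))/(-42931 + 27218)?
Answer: -57274/15713 ≈ -3.6450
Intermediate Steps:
(43429 + ((1202 + 5456) - 1*(-7187)))/(-42931 + 27218) = (43429 + (6658 + 7187))/(-15713) = (43429 + 13845)*(-1/15713) = 57274*(-1/15713) = -57274/15713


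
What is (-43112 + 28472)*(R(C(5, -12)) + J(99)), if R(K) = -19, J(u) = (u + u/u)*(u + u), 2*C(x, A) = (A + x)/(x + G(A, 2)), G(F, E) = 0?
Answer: -289593840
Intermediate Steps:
C(x, A) = (A + x)/(2*x) (C(x, A) = ((A + x)/(x + 0))/2 = ((A + x)/x)/2 = (A + x)/(2*x))
J(u) = 2*u*(1 + u) (J(u) = (u + 1)*(2*u) = (1 + u)*(2*u) = 2*u*(1 + u))
(-43112 + 28472)*(R(C(5, -12)) + J(99)) = (-43112 + 28472)*(-19 + 2*99*(1 + 99)) = -14640*(-19 + 2*99*100) = -14640*(-19 + 19800) = -14640*19781 = -289593840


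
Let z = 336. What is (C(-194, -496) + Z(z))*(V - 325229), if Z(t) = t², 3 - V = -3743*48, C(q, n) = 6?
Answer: -16434240924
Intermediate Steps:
V = 179667 (V = 3 - (-3743)*48 = 3 - 1*(-179664) = 3 + 179664 = 179667)
(C(-194, -496) + Z(z))*(V - 325229) = (6 + 336²)*(179667 - 325229) = (6 + 112896)*(-145562) = 112902*(-145562) = -16434240924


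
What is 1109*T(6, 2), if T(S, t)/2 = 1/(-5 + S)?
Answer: 2218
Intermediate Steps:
T(S, t) = 2/(-5 + S)
1109*T(6, 2) = 1109*(2/(-5 + 6)) = 1109*(2/1) = 1109*(2*1) = 1109*2 = 2218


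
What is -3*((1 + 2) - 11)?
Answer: 24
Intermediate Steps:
-3*((1 + 2) - 11) = -3*(3 - 11) = -3*(-8) = 24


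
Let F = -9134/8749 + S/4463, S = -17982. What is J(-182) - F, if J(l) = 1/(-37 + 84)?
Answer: 9349256107/1835198989 ≈ 5.0944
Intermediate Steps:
F = -198089560/39046787 (F = -9134/8749 - 17982/4463 = -198089560/39046787 ≈ -5.0731)
J(l) = 1/47
J(-182) - F = 1/47 - 1*(-198089560/39046787) = 1/47 + 198089560/39046787 = 9349256107/1835198989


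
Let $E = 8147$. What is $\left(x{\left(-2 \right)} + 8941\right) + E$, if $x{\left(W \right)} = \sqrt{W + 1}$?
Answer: $17088 + i \approx 17088.0 + 1.0 i$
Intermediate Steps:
$x{\left(W \right)} = \sqrt{1 + W}$
$\left(x{\left(-2 \right)} + 8941\right) + E = \left(\sqrt{1 - 2} + 8941\right) + 8147 = \left(\sqrt{-1} + 8941\right) + 8147 = \left(i + 8941\right) + 8147 = \left(8941 + i\right) + 8147 = 17088 + i$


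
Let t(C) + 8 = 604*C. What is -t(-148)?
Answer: 89400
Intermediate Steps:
t(C) = -8 + 604*C
-t(-148) = -(-8 + 604*(-148)) = -(-8 - 89392) = -1*(-89400) = 89400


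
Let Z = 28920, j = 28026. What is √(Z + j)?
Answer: √56946 ≈ 238.63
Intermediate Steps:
√(Z + j) = √(28920 + 28026) = √56946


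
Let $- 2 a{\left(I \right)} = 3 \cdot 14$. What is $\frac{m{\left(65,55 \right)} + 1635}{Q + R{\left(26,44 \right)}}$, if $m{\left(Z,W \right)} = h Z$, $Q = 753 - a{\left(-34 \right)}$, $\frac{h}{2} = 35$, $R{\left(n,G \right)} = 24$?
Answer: $\frac{6185}{798} \approx 7.7506$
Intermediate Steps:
$h = 70$ ($h = 2 \cdot 35 = 70$)
$a{\left(I \right)} = -21$ ($a{\left(I \right)} = - \frac{3 \cdot 14}{2} = \left(- \frac{1}{2}\right) 42 = -21$)
$Q = 774$ ($Q = 753 - -21 = 753 + 21 = 774$)
$m{\left(Z,W \right)} = 70 Z$
$\frac{m{\left(65,55 \right)} + 1635}{Q + R{\left(26,44 \right)}} = \frac{70 \cdot 65 + 1635}{774 + 24} = \frac{4550 + 1635}{798} = 6185 \cdot \frac{1}{798} = \frac{6185}{798}$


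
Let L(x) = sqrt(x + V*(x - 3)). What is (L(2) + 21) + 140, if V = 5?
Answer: 161 + I*sqrt(3) ≈ 161.0 + 1.732*I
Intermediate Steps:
L(x) = sqrt(-15 + 6*x) (L(x) = sqrt(x + 5*(x - 3)) = sqrt(x + 5*(-3 + x)) = sqrt(x + (-15 + 5*x)) = sqrt(-15 + 6*x))
(L(2) + 21) + 140 = (sqrt(-15 + 6*2) + 21) + 140 = (sqrt(-15 + 12) + 21) + 140 = (sqrt(-3) + 21) + 140 = (I*sqrt(3) + 21) + 140 = (21 + I*sqrt(3)) + 140 = 161 + I*sqrt(3)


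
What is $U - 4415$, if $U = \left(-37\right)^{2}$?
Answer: $-3046$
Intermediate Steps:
$U = 1369$
$U - 4415 = 1369 - 4415 = -3046$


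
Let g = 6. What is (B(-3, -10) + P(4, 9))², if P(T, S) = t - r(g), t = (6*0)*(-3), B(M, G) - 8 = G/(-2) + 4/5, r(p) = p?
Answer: 1521/25 ≈ 60.840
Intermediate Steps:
B(M, G) = 44/5 - G/2 (B(M, G) = 8 + (G/(-2) + 4/5) = 8 + (G*(-½) + 4*(⅕)) = 8 + (-G/2 + ⅘) = 8 + (⅘ - G/2) = 44/5 - G/2)
t = 0 (t = 0*(-3) = 0)
P(T, S) = -6 (P(T, S) = 0 - 1*6 = 0 - 6 = -6)
(B(-3, -10) + P(4, 9))² = ((44/5 - ½*(-10)) - 6)² = ((44/5 + 5) - 6)² = (69/5 - 6)² = (39/5)² = 1521/25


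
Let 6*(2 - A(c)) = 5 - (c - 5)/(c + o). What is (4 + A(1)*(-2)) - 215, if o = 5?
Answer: -1918/9 ≈ -213.11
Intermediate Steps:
A(c) = 7/6 + (-5 + c)/(6*(5 + c)) (A(c) = 2 - (5 - (c - 5)/(c + 5))/6 = 2 - (5 - (-5 + c)/(5 + c))/6 = 2 + (-⅚ + (-5 + c)/(6*(5 + c))) = 7/6 + (-5 + c)/(6*(5 + c)))
(4 + A(1)*(-2)) - 215 = (4 + ((15 + 4*1)/(3*(5 + 1)))*(-2)) - 215 = (4 + ((⅓)*(15 + 4)/6)*(-2)) - 215 = (4 + ((⅓)*(⅙)*19)*(-2)) - 215 = (4 + (19/18)*(-2)) - 215 = (4 - 19/9) - 215 = 17/9 - 215 = -1918/9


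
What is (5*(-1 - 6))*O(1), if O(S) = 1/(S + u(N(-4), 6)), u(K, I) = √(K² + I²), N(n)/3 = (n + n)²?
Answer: 35/36899 - 1050*√41/36899 ≈ -0.18126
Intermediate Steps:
N(n) = 12*n² (N(n) = 3*(n + n)² = 3*(2*n)² = 3*(4*n²) = 12*n²)
u(K, I) = √(I² + K²)
O(S) = 1/(S + 30*√41) (O(S) = 1/(S + √(6² + (12*(-4)²)²)) = 1/(S + √(36 + (12*16)²)) = 1/(S + √(36 + 192²)) = 1/(S + √(36 + 36864)) = 1/(S + √36900) = 1/(S + 30*√41))
(5*(-1 - 6))*O(1) = (5*(-1 - 6))/(1 + 30*√41) = (5*(-7))/(1 + 30*√41) = -35/(1 + 30*√41)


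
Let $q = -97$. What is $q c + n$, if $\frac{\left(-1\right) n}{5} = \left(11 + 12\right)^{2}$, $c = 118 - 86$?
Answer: $-5749$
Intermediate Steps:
$c = 32$
$n = -2645$ ($n = - 5 \left(11 + 12\right)^{2} = - 5 \cdot 23^{2} = \left(-5\right) 529 = -2645$)
$q c + n = \left(-97\right) 32 - 2645 = -3104 - 2645 = -5749$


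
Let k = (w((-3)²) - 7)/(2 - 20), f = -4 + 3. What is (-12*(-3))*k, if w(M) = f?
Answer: 16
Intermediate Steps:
f = -1
w(M) = -1
k = 4/9 (k = (-1 - 7)/(2 - 20) = -8/(-18) = -8*(-1/18) = 4/9 ≈ 0.44444)
(-12*(-3))*k = -12*(-3)*(4/9) = 36*(4/9) = 16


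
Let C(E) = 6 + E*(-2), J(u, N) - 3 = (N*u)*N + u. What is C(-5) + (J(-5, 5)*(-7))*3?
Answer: 2683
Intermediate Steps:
J(u, N) = 3 + u + u*N² (J(u, N) = 3 + ((N*u)*N + u) = 3 + (u*N² + u) = 3 + (u + u*N²) = 3 + u + u*N²)
C(E) = 6 - 2*E
C(-5) + (J(-5, 5)*(-7))*3 = (6 - 2*(-5)) + ((3 - 5 - 5*5²)*(-7))*3 = (6 + 10) + ((3 - 5 - 5*25)*(-7))*3 = 16 + ((3 - 5 - 125)*(-7))*3 = 16 - 127*(-7)*3 = 16 + 889*3 = 16 + 2667 = 2683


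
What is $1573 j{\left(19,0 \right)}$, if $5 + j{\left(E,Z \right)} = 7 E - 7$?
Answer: $190333$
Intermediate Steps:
$j{\left(E,Z \right)} = -12 + 7 E$ ($j{\left(E,Z \right)} = -5 + \left(7 E - 7\right) = -5 + \left(-7 + 7 E\right) = -12 + 7 E$)
$1573 j{\left(19,0 \right)} = 1573 \left(-12 + 7 \cdot 19\right) = 1573 \left(-12 + 133\right) = 1573 \cdot 121 = 190333$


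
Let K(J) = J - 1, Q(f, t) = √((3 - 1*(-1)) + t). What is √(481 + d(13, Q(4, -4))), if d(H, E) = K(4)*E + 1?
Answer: √482 ≈ 21.954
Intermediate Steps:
Q(f, t) = √(4 + t) (Q(f, t) = √((3 + 1) + t) = √(4 + t))
K(J) = -1 + J
d(H, E) = 1 + 3*E (d(H, E) = (-1 + 4)*E + 1 = 3*E + 1 = 1 + 3*E)
√(481 + d(13, Q(4, -4))) = √(481 + (1 + 3*√(4 - 4))) = √(481 + (1 + 3*√0)) = √(481 + (1 + 3*0)) = √(481 + (1 + 0)) = √(481 + 1) = √482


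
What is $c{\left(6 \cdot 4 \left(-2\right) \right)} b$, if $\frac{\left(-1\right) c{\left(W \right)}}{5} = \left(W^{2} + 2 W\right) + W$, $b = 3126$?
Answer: $-33760800$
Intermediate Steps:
$c{\left(W \right)} = - 15 W - 5 W^{2}$ ($c{\left(W \right)} = - 5 \left(\left(W^{2} + 2 W\right) + W\right) = - 5 \left(W^{2} + 3 W\right) = - 15 W - 5 W^{2}$)
$c{\left(6 \cdot 4 \left(-2\right) \right)} b = - 5 \cdot 6 \cdot 4 \left(-2\right) \left(3 + 6 \cdot 4 \left(-2\right)\right) 3126 = - 5 \cdot 24 \left(-2\right) \left(3 + 24 \left(-2\right)\right) 3126 = \left(-5\right) \left(-48\right) \left(3 - 48\right) 3126 = \left(-5\right) \left(-48\right) \left(-45\right) 3126 = \left(-10800\right) 3126 = -33760800$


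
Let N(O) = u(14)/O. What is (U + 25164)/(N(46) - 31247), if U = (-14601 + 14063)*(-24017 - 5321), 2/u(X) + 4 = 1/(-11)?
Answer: -1022645205/2021291 ≈ -505.94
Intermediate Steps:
u(X) = -22/45 (u(X) = 2/(-4 + 1/(-11)) = 2/(-4 - 1/11) = 2/(-45/11) = 2*(-11/45) = -22/45)
U = 15783844 (U = -538*(-29338) = 15783844)
N(O) = -22/(45*O)
(U + 25164)/(N(46) - 31247) = (15783844 + 25164)/(-22/45/46 - 31247) = 15809008/(-22/45*1/46 - 31247) = 15809008/(-11/1035 - 31247) = 15809008/(-32340656/1035) = 15809008*(-1035/32340656) = -1022645205/2021291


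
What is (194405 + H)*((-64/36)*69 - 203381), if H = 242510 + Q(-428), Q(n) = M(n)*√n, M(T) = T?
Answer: -266741413565/3 + 522597416*I*√107/3 ≈ -8.8914e+10 + 1.8019e+9*I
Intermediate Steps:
Q(n) = n^(3/2) (Q(n) = n*√n = n^(3/2))
H = 242510 - 856*I*√107 (H = 242510 + (-428)^(3/2) = 242510 - 856*I*√107 ≈ 2.4251e+5 - 8854.5*I)
(194405 + H)*((-64/36)*69 - 203381) = (194405 + (242510 - 856*I*√107))*((-64/36)*69 - 203381) = (436915 - 856*I*√107)*(((1/36)*(-64))*69 - 203381) = (436915 - 856*I*√107)*(-16/9*69 - 203381) = (436915 - 856*I*√107)*(-368/3 - 203381) = (436915 - 856*I*√107)*(-610511/3) = -266741413565/3 + 522597416*I*√107/3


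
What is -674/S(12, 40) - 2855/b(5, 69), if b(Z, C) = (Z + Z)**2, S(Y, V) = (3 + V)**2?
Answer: -1069259/36980 ≈ -28.915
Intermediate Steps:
b(Z, C) = 4*Z**2 (b(Z, C) = (2*Z)**2 = 4*Z**2)
-674/S(12, 40) - 2855/b(5, 69) = -674/(3 + 40)**2 - 2855/(4*5**2) = -674/(43**2) - 2855/(4*25) = -674/1849 - 2855/100 = -674*1/1849 - 2855*1/100 = -674/1849 - 571/20 = -1069259/36980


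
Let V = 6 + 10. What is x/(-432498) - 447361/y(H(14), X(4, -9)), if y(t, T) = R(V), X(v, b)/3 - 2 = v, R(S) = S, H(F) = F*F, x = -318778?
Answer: -96738818665/3459984 ≈ -27959.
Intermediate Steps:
V = 16
H(F) = F**2
X(v, b) = 6 + 3*v
y(t, T) = 16
x/(-432498) - 447361/y(H(14), X(4, -9)) = -318778/(-432498) - 447361/16 = -318778*(-1/432498) - 447361*1/16 = 159389/216249 - 447361/16 = -96738818665/3459984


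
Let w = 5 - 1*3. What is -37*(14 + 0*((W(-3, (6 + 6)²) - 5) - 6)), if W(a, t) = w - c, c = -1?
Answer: -518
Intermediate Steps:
w = 2 (w = 5 - 3 = 2)
W(a, t) = 3 (W(a, t) = 2 - 1*(-1) = 2 + 1 = 3)
-37*(14 + 0*((W(-3, (6 + 6)²) - 5) - 6)) = -37*(14 + 0*((3 - 5) - 6)) = -37*(14 + 0*(-2 - 6)) = -37*(14 + 0*(-8)) = -37*(14 + 0) = -37*14 = -518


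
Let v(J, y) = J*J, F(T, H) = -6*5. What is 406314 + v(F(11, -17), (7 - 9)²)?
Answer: 407214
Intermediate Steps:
F(T, H) = -30
v(J, y) = J²
406314 + v(F(11, -17), (7 - 9)²) = 406314 + (-30)² = 406314 + 900 = 407214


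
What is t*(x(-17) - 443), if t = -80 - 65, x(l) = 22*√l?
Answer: 64235 - 3190*I*√17 ≈ 64235.0 - 13153.0*I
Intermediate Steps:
t = -145
t*(x(-17) - 443) = -145*(22*√(-17) - 443) = -145*(22*(I*√17) - 443) = -145*(22*I*√17 - 443) = -145*(-443 + 22*I*√17) = 64235 - 3190*I*√17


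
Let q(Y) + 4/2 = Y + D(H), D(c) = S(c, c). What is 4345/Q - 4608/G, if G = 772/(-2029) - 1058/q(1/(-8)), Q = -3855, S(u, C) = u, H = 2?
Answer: -614767463/367781649 ≈ -1.6716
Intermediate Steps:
D(c) = c
q(Y) = Y (q(Y) = -2 + (Y + 2) = -2 + (2 + Y) = Y)
G = 17172684/2029 (G = 772/(-2029) - 1058/(1/(-8)) = 772*(-1/2029) - 1058/(-⅛) = -772/2029 - 1058*(-8) = -772/2029 + 8464 = 17172684/2029 ≈ 8463.6)
4345/Q - 4608/G = 4345/(-3855) - 4608/17172684/2029 = 4345*(-1/3855) - 4608*2029/17172684 = -869/771 - 259712/477019 = -614767463/367781649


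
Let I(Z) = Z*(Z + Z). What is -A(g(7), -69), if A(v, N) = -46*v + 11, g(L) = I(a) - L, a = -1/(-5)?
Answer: -8233/25 ≈ -329.32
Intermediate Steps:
a = ⅕ (a = -1*(-⅕) = ⅕ ≈ 0.20000)
I(Z) = 2*Z² (I(Z) = Z*(2*Z) = 2*Z²)
g(L) = 2/25 - L (g(L) = 2*(⅕)² - L = 2*(1/25) - L = 2/25 - L)
A(v, N) = 11 - 46*v
-A(g(7), -69) = -(11 - 46*(2/25 - 1*7)) = -(11 - 46*(2/25 - 7)) = -(11 - 46*(-173/25)) = -(11 + 7958/25) = -1*8233/25 = -8233/25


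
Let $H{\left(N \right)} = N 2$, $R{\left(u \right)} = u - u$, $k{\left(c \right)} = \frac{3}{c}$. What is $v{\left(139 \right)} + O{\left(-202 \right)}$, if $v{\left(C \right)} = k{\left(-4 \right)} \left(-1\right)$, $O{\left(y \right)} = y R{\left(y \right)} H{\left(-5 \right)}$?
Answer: $\frac{3}{4} \approx 0.75$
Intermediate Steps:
$R{\left(u \right)} = 0$
$H{\left(N \right)} = 2 N$
$O{\left(y \right)} = 0$ ($O{\left(y \right)} = y 0 \cdot 2 \left(-5\right) = 0 \left(-10\right) = 0$)
$v{\left(C \right)} = \frac{3}{4}$ ($v{\left(C \right)} = \frac{3}{-4} \left(-1\right) = 3 \left(- \frac{1}{4}\right) \left(-1\right) = \left(- \frac{3}{4}\right) \left(-1\right) = \frac{3}{4}$)
$v{\left(139 \right)} + O{\left(-202 \right)} = \frac{3}{4} + 0 = \frac{3}{4}$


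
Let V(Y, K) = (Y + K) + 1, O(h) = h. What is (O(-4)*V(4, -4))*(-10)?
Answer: 40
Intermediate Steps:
V(Y, K) = 1 + K + Y (V(Y, K) = (K + Y) + 1 = 1 + K + Y)
(O(-4)*V(4, -4))*(-10) = -4*(1 - 4 + 4)*(-10) = -4*1*(-10) = -4*(-10) = 40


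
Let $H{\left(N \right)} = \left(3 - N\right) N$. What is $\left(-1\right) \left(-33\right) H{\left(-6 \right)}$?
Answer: $-1782$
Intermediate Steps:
$H{\left(N \right)} = N \left(3 - N\right)$
$\left(-1\right) \left(-33\right) H{\left(-6 \right)} = \left(-1\right) \left(-33\right) \left(- 6 \left(3 - -6\right)\right) = 33 \left(- 6 \left(3 + 6\right)\right) = 33 \left(\left(-6\right) 9\right) = 33 \left(-54\right) = -1782$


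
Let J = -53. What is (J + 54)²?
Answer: 1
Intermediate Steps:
(J + 54)² = (-53 + 54)² = 1² = 1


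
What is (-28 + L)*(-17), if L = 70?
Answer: -714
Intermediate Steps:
(-28 + L)*(-17) = (-28 + 70)*(-17) = 42*(-17) = -714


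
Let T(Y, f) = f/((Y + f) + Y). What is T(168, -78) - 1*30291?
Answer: -1302526/43 ≈ -30291.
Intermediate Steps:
T(Y, f) = f/(f + 2*Y)
T(168, -78) - 1*30291 = -78/(-78 + 2*168) - 1*30291 = -78/(-78 + 336) - 30291 = -78/258 - 30291 = -78*1/258 - 30291 = -13/43 - 30291 = -1302526/43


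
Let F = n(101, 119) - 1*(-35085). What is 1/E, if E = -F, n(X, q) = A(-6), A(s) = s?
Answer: -1/35079 ≈ -2.8507e-5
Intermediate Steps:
n(X, q) = -6
F = 35079 (F = -6 - 1*(-35085) = -6 + 35085 = 35079)
E = -35079 (E = -1*35079 = -35079)
1/E = 1/(-35079) = -1/35079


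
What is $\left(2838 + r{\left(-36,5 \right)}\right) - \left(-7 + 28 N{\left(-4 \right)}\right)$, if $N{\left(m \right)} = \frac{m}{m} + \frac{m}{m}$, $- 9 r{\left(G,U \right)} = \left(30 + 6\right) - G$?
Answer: $2781$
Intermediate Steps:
$r{\left(G,U \right)} = -4 + \frac{G}{9}$ ($r{\left(G,U \right)} = - \frac{\left(30 + 6\right) - G}{9} = - \frac{36 - G}{9} = -4 + \frac{G}{9}$)
$N{\left(m \right)} = 2$ ($N{\left(m \right)} = 1 + 1 = 2$)
$\left(2838 + r{\left(-36,5 \right)}\right) - \left(-7 + 28 N{\left(-4 \right)}\right) = \left(2838 + \left(-4 + \frac{1}{9} \left(-36\right)\right)\right) + \left(7 - 56\right) = \left(2838 - 8\right) + \left(7 - 56\right) = \left(2838 - 8\right) - 49 = 2830 - 49 = 2781$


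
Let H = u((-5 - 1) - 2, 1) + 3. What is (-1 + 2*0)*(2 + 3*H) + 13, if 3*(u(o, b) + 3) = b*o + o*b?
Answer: 27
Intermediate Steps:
u(o, b) = -3 + 2*b*o/3 (u(o, b) = -3 + (b*o + o*b)/3 = -3 + (b*o + b*o)/3 = -3 + (2*b*o)/3 = -3 + 2*b*o/3)
H = -16/3 (H = (-3 + (⅔)*1*((-5 - 1) - 2)) + 3 = (-3 + (⅔)*1*(-6 - 2)) + 3 = (-3 + (⅔)*1*(-8)) + 3 = (-3 - 16/3) + 3 = -25/3 + 3 = -16/3 ≈ -5.3333)
(-1 + 2*0)*(2 + 3*H) + 13 = (-1 + 2*0)*(2 + 3*(-16/3)) + 13 = (-1 + 0)*(2 - 16) + 13 = -1*(-14) + 13 = 14 + 13 = 27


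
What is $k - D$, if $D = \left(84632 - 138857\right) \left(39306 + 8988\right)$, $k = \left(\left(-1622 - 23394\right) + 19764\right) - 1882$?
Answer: $2618735016$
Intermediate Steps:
$k = -7134$ ($k = \left(-25016 + 19764\right) - 1882 = -5252 - 1882 = -7134$)
$D = -2618742150$ ($D = \left(-54225\right) 48294 = -2618742150$)
$k - D = -7134 - -2618742150 = -7134 + 2618742150 = 2618735016$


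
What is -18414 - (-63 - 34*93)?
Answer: -15189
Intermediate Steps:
-18414 - (-63 - 34*93) = -18414 - (-63 - 3162) = -18414 - 1*(-3225) = -18414 + 3225 = -15189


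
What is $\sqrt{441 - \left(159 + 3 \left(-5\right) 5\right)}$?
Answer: $\sqrt{357} \approx 18.894$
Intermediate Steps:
$\sqrt{441 - \left(159 + 3 \left(-5\right) 5\right)} = \sqrt{441 - \left(159 - 75\right)} = \sqrt{441 - 84} = \sqrt{357}$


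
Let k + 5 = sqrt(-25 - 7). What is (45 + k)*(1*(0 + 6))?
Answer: 240 + 24*I*sqrt(2) ≈ 240.0 + 33.941*I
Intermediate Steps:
k = -5 + 4*I*sqrt(2) (k = -5 + sqrt(-25 - 7) = -5 + sqrt(-32) = -5 + 4*I*sqrt(2) ≈ -5.0 + 5.6569*I)
(45 + k)*(1*(0 + 6)) = (45 + (-5 + 4*I*sqrt(2)))*(1*(0 + 6)) = (40 + 4*I*sqrt(2))*(1*6) = (40 + 4*I*sqrt(2))*6 = 240 + 24*I*sqrt(2)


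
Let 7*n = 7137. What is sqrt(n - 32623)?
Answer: 2*I*sqrt(387142)/7 ≈ 177.77*I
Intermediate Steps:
n = 7137/7 (n = (1/7)*7137 = 7137/7 ≈ 1019.6)
sqrt(n - 32623) = sqrt(7137/7 - 32623) = sqrt(-221224/7) = 2*I*sqrt(387142)/7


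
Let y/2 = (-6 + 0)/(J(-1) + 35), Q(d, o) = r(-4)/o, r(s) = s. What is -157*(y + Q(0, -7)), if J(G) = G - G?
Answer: -1256/35 ≈ -35.886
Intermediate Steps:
J(G) = 0
Q(d, o) = -4/o
y = -12/35 (y = 2*((-6 + 0)/(0 + 35)) = 2*(-6/35) = -12/35 ≈ -0.34286)
-157*(y + Q(0, -7)) = -157*(-12/35 - 4/(-7)) = -157*(-12/35 - 4*(-1/7)) = -157*(-12/35 + 4/7) = -157*8/35 = -1256/35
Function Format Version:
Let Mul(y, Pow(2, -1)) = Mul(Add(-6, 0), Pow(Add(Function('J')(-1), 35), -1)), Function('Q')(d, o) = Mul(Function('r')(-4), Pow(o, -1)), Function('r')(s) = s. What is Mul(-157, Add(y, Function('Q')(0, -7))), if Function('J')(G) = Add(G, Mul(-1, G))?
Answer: Rational(-1256, 35) ≈ -35.886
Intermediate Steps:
Function('J')(G) = 0
Function('Q')(d, o) = Mul(-4, Pow(o, -1))
y = Rational(-12, 35) (y = Mul(2, Mul(Add(-6, 0), Pow(Add(0, 35), -1))) = Mul(2, Mul(-6, Pow(35, -1))) = Mul(2, Mul(-6, Rational(1, 35))) = Mul(2, Rational(-6, 35)) = Rational(-12, 35) ≈ -0.34286)
Mul(-157, Add(y, Function('Q')(0, -7))) = Mul(-157, Add(Rational(-12, 35), Mul(-4, Pow(-7, -1)))) = Mul(-157, Add(Rational(-12, 35), Mul(-4, Rational(-1, 7)))) = Mul(-157, Add(Rational(-12, 35), Rational(4, 7))) = Mul(-157, Rational(8, 35)) = Rational(-1256, 35)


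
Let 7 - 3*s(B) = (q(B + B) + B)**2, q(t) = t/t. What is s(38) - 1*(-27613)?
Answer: 81325/3 ≈ 27108.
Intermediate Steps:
q(t) = 1
s(B) = 7/3 - (1 + B)**2/3
s(38) - 1*(-27613) = (7/3 - (1 + 38)**2/3) - 1*(-27613) = (7/3 - 1/3*39**2) + 27613 = (7/3 - 1/3*1521) + 27613 = (7/3 - 507) + 27613 = -1514/3 + 27613 = 81325/3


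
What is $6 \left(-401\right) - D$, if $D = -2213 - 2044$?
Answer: $1851$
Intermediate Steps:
$D = -4257$
$6 \left(-401\right) - D = 6 \left(-401\right) - -4257 = -2406 + 4257 = 1851$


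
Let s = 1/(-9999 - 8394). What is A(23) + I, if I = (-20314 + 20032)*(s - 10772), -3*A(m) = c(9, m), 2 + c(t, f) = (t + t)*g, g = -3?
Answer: 55872833290/18393 ≈ 3.0377e+6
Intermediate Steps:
c(t, f) = -2 - 6*t (c(t, f) = -2 + (t + t)*(-3) = -2 + (2*t)*(-3) = -2 - 6*t)
A(m) = 56/3 (A(m) = -(-2 - 6*9)/3 = -(-2 - 54)/3 = -⅓*(-56) = 56/3)
s = -1/18393 (s = 1/(-18393) = -1/18393 ≈ -5.4369e-5)
I = 18624163318/6131 (I = (-20314 + 20032)*(-1/18393 - 10772) = -282*(-198129397/18393) = 18624163318/6131 ≈ 3.0377e+6)
A(23) + I = 56/3 + 18624163318/6131 = 55872833290/18393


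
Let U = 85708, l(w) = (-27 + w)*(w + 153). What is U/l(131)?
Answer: 21427/7384 ≈ 2.9018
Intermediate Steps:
l(w) = (-27 + w)*(153 + w)
U/l(131) = 85708/(-4131 + 131**2 + 126*131) = 85708/(-4131 + 17161 + 16506) = 85708/29536 = 85708*(1/29536) = 21427/7384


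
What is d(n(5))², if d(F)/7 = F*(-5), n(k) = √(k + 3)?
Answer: 9800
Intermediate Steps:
n(k) = √(3 + k)
d(F) = -35*F (d(F) = 7*(F*(-5)) = 7*(-5*F) = -35*F)
d(n(5))² = (-35*√(3 + 5))² = (-70*√2)² = 9800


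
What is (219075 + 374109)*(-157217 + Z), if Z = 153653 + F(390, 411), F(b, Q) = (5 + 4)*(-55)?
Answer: -2407733856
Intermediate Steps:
F(b, Q) = -495 (F(b, Q) = 9*(-55) = -495)
Z = 153158 (Z = 153653 - 495 = 153158)
(219075 + 374109)*(-157217 + Z) = (219075 + 374109)*(-157217 + 153158) = 593184*(-4059) = -2407733856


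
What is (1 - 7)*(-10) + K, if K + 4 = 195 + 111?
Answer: 362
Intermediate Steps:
K = 302 (K = -4 + (195 + 111) = -4 + 306 = 302)
(1 - 7)*(-10) + K = (1 - 7)*(-10) + 302 = -6*(-10) + 302 = 60 + 302 = 362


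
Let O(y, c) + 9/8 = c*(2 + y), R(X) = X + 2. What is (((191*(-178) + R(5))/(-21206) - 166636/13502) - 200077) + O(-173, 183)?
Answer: -132500089369625/572646824 ≈ -2.3138e+5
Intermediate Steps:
R(X) = 2 + X
O(y, c) = -9/8 + c*(2 + y)
(((191*(-178) + R(5))/(-21206) - 166636/13502) - 200077) + O(-173, 183) = (((191*(-178) + (2 + 5))/(-21206) - 166636/13502) - 200077) + (-9/8 + 2*183 + 183*(-173)) = (((-33998 + 7)*(-1/21206) - 166636*1/13502) - 200077) + (-9/8 + 366 - 31659) = ((-33991*(-1/21206) - 83318/6751) - 200077) - 250353/8 = ((33991/21206 - 83318/6751) - 200077) - 250353/8 = (-1537368267/143161706 - 200077) - 250353/8 = -28644902019629/143161706 - 250353/8 = -132500089369625/572646824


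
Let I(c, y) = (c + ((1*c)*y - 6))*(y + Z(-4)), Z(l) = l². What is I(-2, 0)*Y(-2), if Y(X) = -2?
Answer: 256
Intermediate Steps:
I(c, y) = (16 + y)*(-6 + c + c*y) (I(c, y) = (c + ((1*c)*y - 6))*(y + (-4)²) = (c + (c*y - 6))*(y + 16) = (c + (-6 + c*y))*(16 + y) = (-6 + c + c*y)*(16 + y) = (16 + y)*(-6 + c + c*y))
I(-2, 0)*Y(-2) = (-96 - 6*0 + 16*(-2) - 2*0² + 17*(-2)*0)*(-2) = (-96 + 0 - 32 - 2*0 + 0)*(-2) = (-96 + 0 - 32 + 0 + 0)*(-2) = -128*(-2) = 256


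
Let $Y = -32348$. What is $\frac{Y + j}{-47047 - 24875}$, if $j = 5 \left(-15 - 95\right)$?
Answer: $\frac{5483}{11987} \approx 0.45741$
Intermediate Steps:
$j = -550$ ($j = 5 \left(-110\right) = -550$)
$\frac{Y + j}{-47047 - 24875} = \frac{-32348 - 550}{-47047 - 24875} = - \frac{32898}{-71922} = \left(-32898\right) \left(- \frac{1}{71922}\right) = \frac{5483}{11987}$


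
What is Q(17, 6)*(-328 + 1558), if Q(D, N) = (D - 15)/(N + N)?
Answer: 205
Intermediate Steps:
Q(D, N) = (-15 + D)/(2*N) (Q(D, N) = (-15 + D)/((2*N)) = (-15 + D)*(1/(2*N)) = (-15 + D)/(2*N))
Q(17, 6)*(-328 + 1558) = ((½)*(-15 + 17)/6)*(-328 + 1558) = ((½)*(⅙)*2)*1230 = (⅙)*1230 = 205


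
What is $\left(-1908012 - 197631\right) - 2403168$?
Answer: $-4508811$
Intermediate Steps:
$\left(-1908012 - 197631\right) - 2403168 = -2105643 - 2403168 = -4508811$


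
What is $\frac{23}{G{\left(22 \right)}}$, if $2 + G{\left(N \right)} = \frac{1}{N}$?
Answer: $- \frac{506}{43} \approx -11.767$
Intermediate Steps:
$G{\left(N \right)} = -2 + \frac{1}{N}$
$\frac{23}{G{\left(22 \right)}} = \frac{23}{-2 + \frac{1}{22}} = \frac{23}{- \frac{43}{22}} = 23 \left(- \frac{22}{43}\right) = - \frac{506}{43}$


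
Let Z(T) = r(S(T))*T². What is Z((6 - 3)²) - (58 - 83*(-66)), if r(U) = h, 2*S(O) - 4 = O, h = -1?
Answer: -5617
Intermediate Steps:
S(O) = 2 + O/2
r(U) = -1
Z(T) = -T²
Z((6 - 3)²) - (58 - 83*(-66)) = -((6 - 3)²)² - (58 - 83*(-66)) = -(3²)² - (58 + 5478) = -1*9² - 1*5536 = -1*81 - 5536 = -81 - 5536 = -5617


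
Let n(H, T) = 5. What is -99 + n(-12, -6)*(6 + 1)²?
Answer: 146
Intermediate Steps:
-99 + n(-12, -6)*(6 + 1)² = -99 + 5*(6 + 1)² = -99 + 5*7² = -99 + 5*49 = -99 + 245 = 146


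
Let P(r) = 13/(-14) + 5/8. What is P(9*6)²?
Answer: 289/3136 ≈ 0.092156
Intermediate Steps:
P(r) = -17/56 (P(r) = 13*(-1/14) + 5*(⅛) = -13/14 + 5/8 = -17/56)
P(9*6)² = (-17/56)² = 289/3136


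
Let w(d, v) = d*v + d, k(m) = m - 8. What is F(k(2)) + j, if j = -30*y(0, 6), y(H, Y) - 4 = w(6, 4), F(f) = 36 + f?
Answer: -990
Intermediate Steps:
k(m) = -8 + m
w(d, v) = d + d*v
y(H, Y) = 34 (y(H, Y) = 4 + 6*(1 + 4) = 4 + 6*5 = 4 + 30 = 34)
j = -1020 (j = -30*34 = -1020)
F(k(2)) + j = (36 + (-8 + 2)) - 1020 = (36 - 6) - 1020 = 30 - 1020 = -990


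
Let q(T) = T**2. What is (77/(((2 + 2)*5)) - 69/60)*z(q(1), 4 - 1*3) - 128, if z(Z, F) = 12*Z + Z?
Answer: -929/10 ≈ -92.900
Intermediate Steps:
z(Z, F) = 13*Z
(77/(((2 + 2)*5)) - 69/60)*z(q(1), 4 - 1*3) - 128 = (77/(((2 + 2)*5)) - 69/60)*(13*1**2) - 128 = (77/((4*5)) - 69*1/60)*(13*1) - 128 = (77/20 - 23/20)*13 - 128 = (27/10)*13 - 128 = 351/10 - 128 = -929/10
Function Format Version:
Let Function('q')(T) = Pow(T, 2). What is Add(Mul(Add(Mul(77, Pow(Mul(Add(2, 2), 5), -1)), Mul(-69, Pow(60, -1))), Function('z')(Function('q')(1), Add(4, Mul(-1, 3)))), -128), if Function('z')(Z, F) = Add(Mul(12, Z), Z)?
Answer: Rational(-929, 10) ≈ -92.900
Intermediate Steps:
Function('z')(Z, F) = Mul(13, Z)
Add(Mul(Add(Mul(77, Pow(Mul(Add(2, 2), 5), -1)), Mul(-69, Pow(60, -1))), Function('z')(Function('q')(1), Add(4, Mul(-1, 3)))), -128) = Add(Mul(Add(Mul(77, Pow(Mul(Add(2, 2), 5), -1)), Mul(-69, Pow(60, -1))), Mul(13, Pow(1, 2))), -128) = Add(Mul(Add(Mul(77, Pow(Mul(4, 5), -1)), Mul(-69, Rational(1, 60))), Mul(13, 1)), -128) = Add(Mul(Add(Mul(77, Pow(20, -1)), Rational(-23, 20)), 13), -128) = Add(Mul(Add(Mul(77, Rational(1, 20)), Rational(-23, 20)), 13), -128) = Add(Mul(Add(Rational(77, 20), Rational(-23, 20)), 13), -128) = Add(Mul(Rational(27, 10), 13), -128) = Add(Rational(351, 10), -128) = Rational(-929, 10)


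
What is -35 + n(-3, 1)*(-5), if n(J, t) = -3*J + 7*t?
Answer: -115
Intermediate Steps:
-35 + n(-3, 1)*(-5) = -35 + (-3*(-3) + 7*1)*(-5) = -35 + (9 + 7)*(-5) = -35 + 16*(-5) = -35 - 80 = -115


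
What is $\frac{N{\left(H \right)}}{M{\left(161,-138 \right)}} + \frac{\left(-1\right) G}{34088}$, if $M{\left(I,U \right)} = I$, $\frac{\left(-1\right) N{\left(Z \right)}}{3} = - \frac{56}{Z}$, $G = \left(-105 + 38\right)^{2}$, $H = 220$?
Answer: $- \frac{5474057}{43121320} \approx -0.12695$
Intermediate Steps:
$G = 4489$ ($G = \left(-67\right)^{2} = 4489$)
$N{\left(Z \right)} = \frac{168}{Z}$ ($N{\left(Z \right)} = - 3 \left(- \frac{56}{Z}\right) = \frac{168}{Z}$)
$\frac{N{\left(H \right)}}{M{\left(161,-138 \right)}} + \frac{\left(-1\right) G}{34088} = \frac{168 \cdot \frac{1}{220}}{161} + \frac{\left(-1\right) 4489}{34088} = 168 \cdot \frac{1}{220} \cdot \frac{1}{161} - \frac{4489}{34088} = \frac{42}{55} \cdot \frac{1}{161} - \frac{4489}{34088} = \frac{6}{1265} - \frac{4489}{34088} = - \frac{5474057}{43121320}$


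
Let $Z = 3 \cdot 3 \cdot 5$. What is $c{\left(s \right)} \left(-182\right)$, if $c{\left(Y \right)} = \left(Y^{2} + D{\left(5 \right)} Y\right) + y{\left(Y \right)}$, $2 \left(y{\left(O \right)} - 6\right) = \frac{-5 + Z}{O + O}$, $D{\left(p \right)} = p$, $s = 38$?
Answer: $- \frac{5672030}{19} \approx -2.9853 \cdot 10^{5}$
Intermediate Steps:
$Z = 45$ ($Z = 9 \cdot 5 = 45$)
$y{\left(O \right)} = 6 + \frac{10}{O}$ ($y{\left(O \right)} = 6 + \frac{\left(-5 + 45\right) \frac{1}{O + O}}{2} = 6 + \frac{40 \frac{1}{2 O}}{2} = 6 + \frac{20 \frac{1}{O}}{2} = 6 + \frac{10}{O}$)
$c{\left(Y \right)} = 6 + Y^{2} + 5 Y + \frac{10}{Y}$ ($c{\left(Y \right)} = \left(Y^{2} + 5 Y\right) + \left(6 + \frac{10}{Y}\right) = 6 + Y^{2} + 5 Y + \frac{10}{Y}$)
$c{\left(s \right)} \left(-182\right) = \left(6 + 38^{2} + 5 \cdot 38 + \frac{10}{38}\right) \left(-182\right) = \left(6 + 1444 + 190 + 10 \cdot \frac{1}{38}\right) \left(-182\right) = \left(6 + 1444 + 190 + \frac{5}{19}\right) \left(-182\right) = \frac{31165}{19} \left(-182\right) = - \frac{5672030}{19}$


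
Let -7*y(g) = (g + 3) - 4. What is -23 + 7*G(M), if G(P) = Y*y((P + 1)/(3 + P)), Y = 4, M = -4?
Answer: -31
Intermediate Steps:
y(g) = ⅐ - g/7 (y(g) = -((g + 3) - 4)/7 = -((3 + g) - 4)/7 = -(-1 + g)/7 = ⅐ - g/7)
G(P) = 4/7 - 4*(1 + P)/(7*(3 + P)) (G(P) = 4*(⅐ - (P + 1)/(7*(3 + P))) = 4*(⅐ - (1 + P)/(7*(3 + P))) = 4/7 - 4*(1 + P)/(7*(3 + P)))
-23 + 7*G(M) = -23 + 7*(8/(7*(3 - 4))) = -23 + 7*((8/7)/(-1)) = -23 + 7*((8/7)*(-1)) = -23 + 7*(-8/7) = -23 - 8 = -31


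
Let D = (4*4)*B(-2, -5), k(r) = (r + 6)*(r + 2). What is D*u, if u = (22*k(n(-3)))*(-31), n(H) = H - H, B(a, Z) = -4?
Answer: 523776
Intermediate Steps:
n(H) = 0
k(r) = (2 + r)*(6 + r) (k(r) = (6 + r)*(2 + r) = (2 + r)*(6 + r))
u = -8184 (u = (22*(12 + 0**2 + 8*0))*(-31) = (22*(12 + 0 + 0))*(-31) = (22*12)*(-31) = 264*(-31) = -8184)
D = -64 (D = (4*4)*(-4) = 16*(-4) = -64)
D*u = -64*(-8184) = 523776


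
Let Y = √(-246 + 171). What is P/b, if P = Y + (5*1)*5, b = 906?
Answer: 25/906 + 5*I*√3/906 ≈ 0.027594 + 0.0095588*I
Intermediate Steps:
Y = 5*I*√3 (Y = √(-75) = 5*I*√3 ≈ 8.6602*I)
P = 25 + 5*I*√3 (P = 5*I*√3 + (5*1)*5 = 5*I*√3 + 5*5 = 5*I*√3 + 25 = 25 + 5*I*√3 ≈ 25.0 + 8.6602*I)
P/b = (25 + 5*I*√3)/906 = (25 + 5*I*√3)*(1/906) = 25/906 + 5*I*√3/906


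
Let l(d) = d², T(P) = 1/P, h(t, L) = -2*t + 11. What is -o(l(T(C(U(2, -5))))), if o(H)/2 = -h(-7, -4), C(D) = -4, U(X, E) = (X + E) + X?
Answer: 50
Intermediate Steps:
U(X, E) = E + 2*X (U(X, E) = (E + X) + X = E + 2*X)
h(t, L) = 11 - 2*t
T(P) = 1/P
o(H) = -50 (o(H) = 2*(-(11 - 2*(-7))) = 2*(-(11 + 14)) = 2*(-1*25) = 2*(-25) = -50)
-o(l(T(C(U(2, -5))))) = -1*(-50) = 50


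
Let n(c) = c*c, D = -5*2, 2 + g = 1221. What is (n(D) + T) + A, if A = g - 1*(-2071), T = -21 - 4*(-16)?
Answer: 3433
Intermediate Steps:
g = 1219 (g = -2 + 1221 = 1219)
T = 43 (T = -21 + 64 = 43)
D = -10
n(c) = c²
A = 3290 (A = 1219 - 1*(-2071) = 1219 + 2071 = 3290)
(n(D) + T) + A = ((-10)² + 43) + 3290 = (100 + 43) + 3290 = 143 + 3290 = 3433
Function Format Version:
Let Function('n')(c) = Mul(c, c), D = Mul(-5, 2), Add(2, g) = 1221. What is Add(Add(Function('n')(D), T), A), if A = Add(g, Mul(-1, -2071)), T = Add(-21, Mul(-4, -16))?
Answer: 3433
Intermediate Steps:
g = 1219 (g = Add(-2, 1221) = 1219)
T = 43 (T = Add(-21, 64) = 43)
D = -10
Function('n')(c) = Pow(c, 2)
A = 3290 (A = Add(1219, Mul(-1, -2071)) = Add(1219, 2071) = 3290)
Add(Add(Function('n')(D), T), A) = Add(Add(Pow(-10, 2), 43), 3290) = Add(Add(100, 43), 3290) = Add(143, 3290) = 3433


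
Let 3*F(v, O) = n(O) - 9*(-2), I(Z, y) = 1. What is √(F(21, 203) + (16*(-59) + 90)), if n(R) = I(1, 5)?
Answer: I*√7629/3 ≈ 29.115*I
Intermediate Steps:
n(R) = 1
F(v, O) = 19/3 (F(v, O) = (1 - 9*(-2))/3 = (1 - 1*(-18))/3 = (1 + 18)/3 = (⅓)*19 = 19/3)
√(F(21, 203) + (16*(-59) + 90)) = √(19/3 + (16*(-59) + 90)) = √(19/3 + (-944 + 90)) = √(19/3 - 854) = √(-2543/3) = I*√7629/3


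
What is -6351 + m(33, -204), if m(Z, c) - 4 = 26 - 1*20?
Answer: -6341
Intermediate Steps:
m(Z, c) = 10 (m(Z, c) = 4 + (26 - 1*20) = 4 + (26 - 20) = 4 + 6 = 10)
-6351 + m(33, -204) = -6351 + 10 = -6341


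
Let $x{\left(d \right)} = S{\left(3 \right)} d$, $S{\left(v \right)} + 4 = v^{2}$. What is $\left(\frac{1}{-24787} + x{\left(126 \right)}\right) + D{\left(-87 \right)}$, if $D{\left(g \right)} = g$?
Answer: $\frac{13459340}{24787} \approx 543.0$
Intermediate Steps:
$S{\left(v \right)} = -4 + v^{2}$
$x{\left(d \right)} = 5 d$ ($x{\left(d \right)} = \left(-4 + 3^{2}\right) d = \left(-4 + 9\right) d = 5 d$)
$\left(\frac{1}{-24787} + x{\left(126 \right)}\right) + D{\left(-87 \right)} = \left(\frac{1}{-24787} + 5 \cdot 126\right) - 87 = \left(- \frac{1}{24787} + 630\right) - 87 = \frac{15615809}{24787} - 87 = \frac{13459340}{24787}$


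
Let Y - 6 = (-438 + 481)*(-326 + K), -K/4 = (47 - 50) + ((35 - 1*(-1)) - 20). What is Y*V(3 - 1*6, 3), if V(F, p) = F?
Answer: 48744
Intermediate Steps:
K = -52 (K = -4*((47 - 50) + ((35 - 1*(-1)) - 20)) = -4*(-3 + ((35 + 1) - 20)) = -4*(-3 + (36 - 20)) = -4*(-3 + 16) = -4*13 = -52)
Y = -16248 (Y = 6 + (-438 + 481)*(-326 - 52) = 6 + 43*(-378) = 6 - 16254 = -16248)
Y*V(3 - 1*6, 3) = -16248*(3 - 1*6) = -16248*(3 - 6) = -16248*(-3) = 48744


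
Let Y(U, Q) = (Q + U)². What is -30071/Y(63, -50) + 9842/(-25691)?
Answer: -774217359/4341779 ≈ -178.32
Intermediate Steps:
-30071/Y(63, -50) + 9842/(-25691) = -30071/(-50 + 63)² + 9842/(-25691) = -30071/(13²) + 9842*(-1/25691) = -30071/169 - 9842/25691 = -774217359/4341779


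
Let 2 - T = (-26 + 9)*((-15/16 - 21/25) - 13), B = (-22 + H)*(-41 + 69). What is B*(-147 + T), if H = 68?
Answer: -25516407/50 ≈ -5.1033e+5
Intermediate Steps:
B = 1288 (B = (-22 + 68)*(-41 + 69) = 46*28 = 1288)
T = -99687/400 (T = 2 - (-26 + 9)*((-15/16 - 21/25) - 13) = 2 - (-17)*((-15*1/16 - 21*1/25) - 13) = 2 - (-17)*((-15/16 - 21/25) - 13) = 2 - (-17)*(-711/400 - 13) = 2 - (-17)*(-5911)/400 = 2 - 1*100487/400 = 2 - 100487/400 = -99687/400 ≈ -249.22)
B*(-147 + T) = 1288*(-147 - 99687/400) = 1288*(-158487/400) = -25516407/50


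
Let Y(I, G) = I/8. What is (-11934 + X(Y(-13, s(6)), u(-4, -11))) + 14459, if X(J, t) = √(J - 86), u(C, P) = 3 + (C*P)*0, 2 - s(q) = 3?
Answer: 2525 + I*√1402/4 ≈ 2525.0 + 9.3608*I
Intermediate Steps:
s(q) = -1 (s(q) = 2 - 1*3 = 2 - 3 = -1)
Y(I, G) = I/8 (Y(I, G) = I*(⅛) = I/8)
u(C, P) = 3 (u(C, P) = 3 + 0 = 3)
X(J, t) = √(-86 + J)
(-11934 + X(Y(-13, s(6)), u(-4, -11))) + 14459 = (-11934 + √(-86 + (⅛)*(-13))) + 14459 = (-11934 + √(-86 - 13/8)) + 14459 = (-11934 + √(-701/8)) + 14459 = (-11934 + I*√1402/4) + 14459 = 2525 + I*√1402/4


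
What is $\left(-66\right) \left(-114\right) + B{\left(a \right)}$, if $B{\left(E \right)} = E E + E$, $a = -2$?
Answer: $7526$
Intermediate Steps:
$B{\left(E \right)} = E + E^{2}$ ($B{\left(E \right)} = E^{2} + E = E + E^{2}$)
$\left(-66\right) \left(-114\right) + B{\left(a \right)} = \left(-66\right) \left(-114\right) - 2 \left(1 - 2\right) = 7524 - -2 = 7524 + 2 = 7526$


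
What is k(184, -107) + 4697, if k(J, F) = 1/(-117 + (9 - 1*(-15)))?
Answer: 436820/93 ≈ 4697.0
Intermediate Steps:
k(J, F) = -1/93 (k(J, F) = 1/(-117 + (9 + 15)) = 1/(-117 + 24) = 1/(-93) = -1/93)
k(184, -107) + 4697 = -1/93 + 4697 = 436820/93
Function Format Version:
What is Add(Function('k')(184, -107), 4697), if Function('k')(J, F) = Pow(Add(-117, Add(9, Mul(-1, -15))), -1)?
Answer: Rational(436820, 93) ≈ 4697.0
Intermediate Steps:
Function('k')(J, F) = Rational(-1, 93) (Function('k')(J, F) = Pow(Add(-117, Add(9, 15)), -1) = Pow(Add(-117, 24), -1) = Pow(-93, -1) = Rational(-1, 93))
Add(Function('k')(184, -107), 4697) = Add(Rational(-1, 93), 4697) = Rational(436820, 93)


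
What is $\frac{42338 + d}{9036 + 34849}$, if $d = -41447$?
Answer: $\frac{891}{43885} \approx 0.020303$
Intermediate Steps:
$\frac{42338 + d}{9036 + 34849} = \frac{42338 - 41447}{9036 + 34849} = \frac{891}{43885}$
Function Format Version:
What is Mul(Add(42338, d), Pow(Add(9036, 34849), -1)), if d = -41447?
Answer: Rational(891, 43885) ≈ 0.020303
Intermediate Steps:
Mul(Add(42338, d), Pow(Add(9036, 34849), -1)) = Mul(Add(42338, -41447), Pow(Add(9036, 34849), -1)) = Mul(891, Pow(43885, -1)) = Mul(891, Rational(1, 43885)) = Rational(891, 43885)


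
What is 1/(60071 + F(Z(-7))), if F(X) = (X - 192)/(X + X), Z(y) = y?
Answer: 14/841193 ≈ 1.6643e-5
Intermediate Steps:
F(X) = (-192 + X)/(2*X) (F(X) = (-192 + X)/((2*X)) = (-192 + X)*(1/(2*X)) = (-192 + X)/(2*X))
1/(60071 + F(Z(-7))) = 1/(60071 + (½)*(-192 - 7)/(-7)) = 1/(60071 + (½)*(-⅐)*(-199)) = 1/(60071 + 199/14) = 1/(841193/14) = 14/841193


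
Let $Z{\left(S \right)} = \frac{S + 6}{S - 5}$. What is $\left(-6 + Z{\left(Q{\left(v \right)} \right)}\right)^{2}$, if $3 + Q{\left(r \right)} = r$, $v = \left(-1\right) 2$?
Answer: $\frac{3721}{100} \approx 37.21$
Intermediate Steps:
$v = -2$
$Q{\left(r \right)} = -3 + r$
$Z{\left(S \right)} = \frac{6 + S}{-5 + S}$
$\left(-6 + Z{\left(Q{\left(v \right)} \right)}\right)^{2} = \left(-6 + \frac{6 - 5}{-5 - 5}\right)^{2} = \left(-6 + \frac{1}{-10} \cdot 1\right)^{2} = \left(-6 - \frac{1}{10}\right)^{2} = \left(- \frac{61}{10}\right)^{2} = \frac{3721}{100}$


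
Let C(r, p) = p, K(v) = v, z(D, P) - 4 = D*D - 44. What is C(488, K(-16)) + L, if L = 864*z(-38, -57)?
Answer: 1213040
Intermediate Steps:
z(D, P) = -40 + D**2 (z(D, P) = 4 + (D*D - 44) = 4 + (D**2 - 44) = 4 + (-44 + D**2) = -40 + D**2)
L = 1213056 (L = 864*(-40 + (-38)**2) = 864*(-40 + 1444) = 864*1404 = 1213056)
C(488, K(-16)) + L = -16 + 1213056 = 1213040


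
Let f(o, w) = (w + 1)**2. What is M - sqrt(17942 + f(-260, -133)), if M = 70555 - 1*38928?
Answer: 31627 - sqrt(35366) ≈ 31439.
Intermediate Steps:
f(o, w) = (1 + w)**2
M = 31627 (M = 70555 - 38928 = 31627)
M - sqrt(17942 + f(-260, -133)) = 31627 - sqrt(17942 + (1 - 133)**2) = 31627 - sqrt(17942 + (-132)**2) = 31627 - sqrt(17942 + 17424) = 31627 - sqrt(35366)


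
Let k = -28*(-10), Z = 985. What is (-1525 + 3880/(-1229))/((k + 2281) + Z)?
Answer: -626035/1452678 ≈ -0.43095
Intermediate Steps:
k = 280
(-1525 + 3880/(-1229))/((k + 2281) + Z) = (-1525 + 3880/(-1229))/((280 + 2281) + 985) = (-1525 + 3880*(-1/1229))/(2561 + 985) = (-1525 - 3880/1229)/3546 = -1878105/1229*1/3546 = -626035/1452678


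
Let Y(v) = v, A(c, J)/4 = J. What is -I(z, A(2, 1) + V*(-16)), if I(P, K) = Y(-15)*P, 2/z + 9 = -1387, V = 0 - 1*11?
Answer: -15/698 ≈ -0.021490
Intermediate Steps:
A(c, J) = 4*J
V = -11 (V = 0 - 11 = -11)
z = -1/698 (z = 2/(-9 - 1387) = 2/(-1396) = 2*(-1/1396) = -1/698 ≈ -0.0014327)
I(P, K) = -15*P
-I(z, A(2, 1) + V*(-16)) = -(-15)*(-1)/698 = -1*15/698 = -15/698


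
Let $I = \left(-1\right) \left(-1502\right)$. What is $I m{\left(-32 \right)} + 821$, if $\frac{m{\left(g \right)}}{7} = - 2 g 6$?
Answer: $4038197$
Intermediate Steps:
$m{\left(g \right)} = - 84 g$ ($m{\left(g \right)} = 7 - 2 g 6 = 7 \left(- 12 g\right) = - 84 g$)
$I = 1502$
$I m{\left(-32 \right)} + 821 = 1502 \left(\left(-84\right) \left(-32\right)\right) + 821 = 1502 \cdot 2688 + 821 = 4037376 + 821 = 4038197$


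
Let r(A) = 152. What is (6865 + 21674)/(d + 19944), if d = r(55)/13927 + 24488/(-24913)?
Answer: 173719071477/121394733592 ≈ 1.4310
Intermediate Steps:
d = -17750400/18261229 (d = 152/13927 + 24488/(-24913) = 152*(1/13927) + 24488*(-1/24913) = 8/733 - 24488/24913 = -17750400/18261229 ≈ -0.97203)
(6865 + 21674)/(d + 19944) = (6865 + 21674)/(-17750400/18261229 + 19944) = 28539/(364184200776/18261229) = 28539*(18261229/364184200776) = 173719071477/121394733592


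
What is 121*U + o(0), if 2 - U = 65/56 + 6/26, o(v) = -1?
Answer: 52875/728 ≈ 72.630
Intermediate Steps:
U = 443/728 (U = 2 - (65/56 + 6/26) = 2 - (65*(1/56) + 6*(1/26)) = 2 - (65/56 + 3/13) = 2 - 1*1013/728 = 2 - 1013/728 = 443/728 ≈ 0.60852)
121*U + o(0) = 121*(443/728) - 1 = 53603/728 - 1 = 52875/728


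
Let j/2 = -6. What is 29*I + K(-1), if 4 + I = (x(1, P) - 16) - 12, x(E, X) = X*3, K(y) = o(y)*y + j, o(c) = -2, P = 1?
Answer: -851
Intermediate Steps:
j = -12 (j = 2*(-6) = -12)
K(y) = -12 - 2*y (K(y) = -2*y - 12 = -12 - 2*y)
x(E, X) = 3*X
I = -29 (I = -4 + ((3*1 - 16) - 12) = -4 + ((3 - 16) - 12) = -4 + (-13 - 12) = -4 - 25 = -29)
29*I + K(-1) = 29*(-29) + (-12 - 2*(-1)) = -841 + (-12 + 2) = -841 - 10 = -851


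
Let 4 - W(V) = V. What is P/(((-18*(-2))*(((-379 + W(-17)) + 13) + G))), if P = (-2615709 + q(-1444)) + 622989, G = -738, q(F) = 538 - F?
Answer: 995369/19494 ≈ 51.060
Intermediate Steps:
W(V) = 4 - V
P = -1990738 (P = (-2615709 + (538 - 1*(-1444))) + 622989 = (-2615709 + (538 + 1444)) + 622989 = (-2615709 + 1982) + 622989 = -2613727 + 622989 = -1990738)
P/(((-18*(-2))*(((-379 + W(-17)) + 13) + G))) = -1990738*1/(36*(((-379 + (4 - 1*(-17))) + 13) - 738)) = -1990738*1/(36*(((-379 + (4 + 17)) + 13) - 738)) = -1990738*1/(36*(((-379 + 21) + 13) - 738)) = -1990738*1/(36*((-358 + 13) - 738)) = -1990738*1/(36*(-345 - 738)) = -1990738/(36*(-1083)) = -1990738/(-38988) = -1990738*(-1/38988) = 995369/19494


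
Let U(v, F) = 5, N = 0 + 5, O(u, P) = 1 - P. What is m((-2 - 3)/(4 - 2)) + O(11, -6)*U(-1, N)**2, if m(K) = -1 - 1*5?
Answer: 169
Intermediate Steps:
m(K) = -6 (m(K) = -1 - 5 = -6)
N = 5
m((-2 - 3)/(4 - 2)) + O(11, -6)*U(-1, N)**2 = -6 + (1 - 1*(-6))*5**2 = -6 + (1 + 6)*25 = -6 + 7*25 = -6 + 175 = 169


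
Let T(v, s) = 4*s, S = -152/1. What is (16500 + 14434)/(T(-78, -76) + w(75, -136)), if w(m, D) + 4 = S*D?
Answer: 15467/10182 ≈ 1.5191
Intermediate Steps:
S = -152 (S = -152*1 = -152)
w(m, D) = -4 - 152*D
(16500 + 14434)/(T(-78, -76) + w(75, -136)) = (16500 + 14434)/(4*(-76) + (-4 - 152*(-136))) = 30934/(-304 + (-4 + 20672)) = 30934/(-304 + 20668) = 30934/20364 = 30934*(1/20364) = 15467/10182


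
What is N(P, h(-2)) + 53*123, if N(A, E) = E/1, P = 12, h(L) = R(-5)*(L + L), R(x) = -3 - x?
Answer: 6511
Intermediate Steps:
h(L) = 4*L (h(L) = (-3 - 1*(-5))*(L + L) = (-3 + 5)*(2*L) = 2*(2*L) = 4*L)
N(A, E) = E (N(A, E) = E*1 = E)
N(P, h(-2)) + 53*123 = 4*(-2) + 53*123 = -8 + 6519 = 6511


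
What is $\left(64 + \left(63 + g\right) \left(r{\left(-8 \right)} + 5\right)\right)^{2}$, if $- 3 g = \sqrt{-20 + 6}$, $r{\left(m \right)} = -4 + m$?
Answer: $\frac{1278475}{9} - \frac{5278 i \sqrt{14}}{3} \approx 1.4205 \cdot 10^{5} - 6582.8 i$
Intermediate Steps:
$g = - \frac{i \sqrt{14}}{3}$ ($g = - \frac{\sqrt{-20 + 6}}{3} = - \frac{\sqrt{-14}}{3} = - \frac{i \sqrt{14}}{3} \approx - 1.2472 i$)
$\left(64 + \left(63 + g\right) \left(r{\left(-8 \right)} + 5\right)\right)^{2} = \left(64 + \left(63 - \frac{i \sqrt{14}}{3}\right) \left(\left(-4 - 8\right) + 5\right)\right)^{2} = \left(64 + \left(63 - \frac{i \sqrt{14}}{3}\right) \left(-12 + 5\right)\right)^{2} = \left(64 + \left(63 - \frac{i \sqrt{14}}{3}\right) \left(-7\right)\right)^{2} = \left(64 - \left(441 - \frac{7 i \sqrt{14}}{3}\right)\right)^{2} = \left(-377 + \frac{7 i \sqrt{14}}{3}\right)^{2}$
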